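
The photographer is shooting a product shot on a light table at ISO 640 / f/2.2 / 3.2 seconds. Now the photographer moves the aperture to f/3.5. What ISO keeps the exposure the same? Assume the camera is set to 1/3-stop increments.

Aperture: f/2.2 → f/2.5 → f/2.8 → f/3.2 → f/3.5 — 1 1/3 stops smaller aperture (darker).
Need 1 1/3 stops brighter from the ISO: 640 → 800 → 1000 → 1250 → 1600.

ISO 1600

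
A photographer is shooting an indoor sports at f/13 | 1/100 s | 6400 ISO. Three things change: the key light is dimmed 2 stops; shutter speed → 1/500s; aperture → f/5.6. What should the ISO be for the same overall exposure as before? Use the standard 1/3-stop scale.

ISO 25600

Scene light: 2 stops darker.
Shutter speed: 1/100 → 1/125 → 1/160 → 1/200 → 1/250 → 1/320 → 1/400 → 1/500 — 2 1/3 stops shorter (darker).
Aperture: f/13 → f/11 → f/10 → f/9 → f/8 → f/7.1 → f/6.3 → f/5.6 — 2 1/3 stops wider (brighter).
Net so far: 2 stops darker. ISO: 6400 → 8000 → 10000 → 12800 → 16000 → 20000 → 25600.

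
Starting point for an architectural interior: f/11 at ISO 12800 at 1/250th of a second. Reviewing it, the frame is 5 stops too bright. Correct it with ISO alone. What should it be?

ISO 400

Overexposed by 5 stops → need 5 stops darker.
ISO: 12800 → 6400 → 3200 → 1600 → 800 → 400.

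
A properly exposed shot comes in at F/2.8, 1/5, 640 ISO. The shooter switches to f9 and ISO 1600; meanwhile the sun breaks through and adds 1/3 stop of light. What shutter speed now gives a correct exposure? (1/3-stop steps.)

Scene light: 1/3 stop brighter.
Aperture: f/2.8 → f/3.2 → f/3.5 → f/4 → f/4.5 → f/5 → f/5.6 → f/6.3 → f/7.1 → f/8 → f/9 — 3 1/3 stops stopped down (darker).
ISO: 640 → 800 → 1000 → 1250 → 1600 — 1 1/3 stops higher (brighter).
Net so far: 1 2/3 stops darker. Shutter speed: 1/5 → 1/4 → 0.3 → 0.4 → 0.5 → 0.6.

0.6 s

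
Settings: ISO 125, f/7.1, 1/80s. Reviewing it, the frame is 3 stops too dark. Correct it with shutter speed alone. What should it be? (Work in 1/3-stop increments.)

Underexposed by 3 stops → need 3 stops brighter.
Shutter speed: 1/80 → 1/60 → 1/50 → 1/40 → 1/30 → 1/25 → 1/20 → 1/15 → 1/13 → 1/10.

1/10s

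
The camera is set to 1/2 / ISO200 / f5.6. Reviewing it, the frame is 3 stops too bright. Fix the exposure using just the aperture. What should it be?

f/16

Overexposed by 3 stops → need 3 stops darker.
Aperture: f/5.6 → f/8 → f/11 → f/16.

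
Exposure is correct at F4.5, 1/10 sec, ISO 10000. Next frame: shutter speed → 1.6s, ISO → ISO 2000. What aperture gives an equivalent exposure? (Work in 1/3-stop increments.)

Shutter speed: 1/10 → 1/8 → 1/6 → 1/5 → 1/4 → 0.3 → 0.4 → 0.5 → 0.6 → 0.8 → 1 → 1.3 → 1.6 — 4 stops slower (brighter).
ISO: 10000 → 8000 → 6400 → 5000 → 4000 → 3200 → 2500 → 2000 — 2 1/3 stops lower (darker).
Net change so far: 1 2/3 stops brighter. Offset with the aperture: f/4.5 → f/5 → f/5.6 → f/6.3 → f/7.1 → f/8.

f/8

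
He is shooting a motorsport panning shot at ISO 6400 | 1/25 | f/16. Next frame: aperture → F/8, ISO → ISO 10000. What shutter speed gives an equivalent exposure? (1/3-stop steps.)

1/160s

Aperture: f/16 → f/14 → f/13 → f/11 → f/10 → f/9 → f/8 — 2 stops wider (brighter).
ISO: 6400 → 8000 → 10000 — 2/3 stop higher (brighter).
Net change so far: 2 2/3 stops brighter. Offset with the shutter speed: 1/25 → 1/30 → 1/40 → 1/50 → 1/60 → 1/80 → 1/100 → 1/125 → 1/160.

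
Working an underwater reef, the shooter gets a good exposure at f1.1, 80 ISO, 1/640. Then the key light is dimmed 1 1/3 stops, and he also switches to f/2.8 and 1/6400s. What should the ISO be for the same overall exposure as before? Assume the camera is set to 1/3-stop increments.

ISO 12800

Scene light: 1 1/3 stops darker.
Aperture: f/1.1 → f/1.2 → f/1.4 → f/1.6 → f/1.8 → f/2 → f/2.2 → f/2.5 → f/2.8 — 2 2/3 stops narrower (darker).
Shutter speed: 1/640 → 1/800 → 1/1000 → 1/1250 → 1/1600 → 1/2000 → 1/2500 → 1/3200 → 1/4000 → 1/5000 → 1/6400 — 3 1/3 stops shorter (darker).
Net so far: 7 1/3 stops darker. ISO: 80 → 100 → 125 → 160 → 200 → 250 → 320 → 400 → 500 → 640 → 800 → 1000 → 1250 → 1600 → 2000 → 2500 → 3200 → 4000 → 5000 → 6400 → 8000 → 10000 → 12800.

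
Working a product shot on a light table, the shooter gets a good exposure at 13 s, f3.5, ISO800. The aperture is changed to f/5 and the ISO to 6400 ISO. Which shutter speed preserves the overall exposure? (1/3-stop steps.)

3.2 s

Aperture: f/3.5 → f/4 → f/4.5 → f/5 — 1 stop narrower (darker).
ISO: 800 → 1000 → 1250 → 1600 → 2000 → 2500 → 3200 → 4000 → 5000 → 6400 — 3 stops higher (brighter).
Net change so far: 2 stops brighter. Offset with the shutter speed: 13 → 10 → 8 → 6 → 5 → 4 → 3.2.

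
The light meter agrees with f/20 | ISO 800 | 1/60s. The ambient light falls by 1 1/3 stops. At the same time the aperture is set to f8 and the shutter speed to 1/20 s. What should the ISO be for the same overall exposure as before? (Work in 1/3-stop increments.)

ISO 100

Scene light: 1 1/3 stops darker.
Aperture: f/20 → f/18 → f/16 → f/14 → f/13 → f/11 → f/10 → f/9 → f/8 — 2 2/3 stops wider (brighter).
Shutter speed: 1/60 → 1/50 → 1/40 → 1/30 → 1/25 → 1/20 — 1 2/3 stops longer (brighter).
Net so far: 3 stops brighter. ISO: 800 → 640 → 500 → 400 → 320 → 250 → 200 → 160 → 125 → 100.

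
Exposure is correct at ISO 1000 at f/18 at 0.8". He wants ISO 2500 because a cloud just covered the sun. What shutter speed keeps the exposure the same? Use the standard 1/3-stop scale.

ISO: 1000 → 1250 → 1600 → 2000 → 2500 — 1 1/3 stops higher (brighter).
Need 1 1/3 stops darker from the shutter speed: 0.8 → 0.6 → 0.5 → 0.4 → 0.3.

0.3 s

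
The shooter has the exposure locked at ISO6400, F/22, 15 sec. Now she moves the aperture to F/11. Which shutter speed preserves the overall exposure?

4 s

Aperture: f/22 → f/16 → f/11 — 2 stops opened up (brighter).
Need 2 stops darker from the shutter speed: 15 → 8 → 4.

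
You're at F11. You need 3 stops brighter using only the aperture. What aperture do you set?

Aperture: f/11 → f/8 → f/5.6 → f/4 — 3 stops wider (brighter).

f/4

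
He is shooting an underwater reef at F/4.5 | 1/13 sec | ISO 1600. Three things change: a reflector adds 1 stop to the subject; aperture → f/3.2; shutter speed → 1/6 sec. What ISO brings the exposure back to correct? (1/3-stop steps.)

ISO 200

Scene light: 1 stop brighter.
Aperture: f/4.5 → f/4 → f/3.5 → f/3.2 — 1 stop opened up (brighter).
Shutter speed: 1/13 → 1/10 → 1/8 → 1/6 — 1 stop slower (brighter).
Net so far: 3 stops brighter. ISO: 1600 → 1250 → 1000 → 800 → 640 → 500 → 400 → 320 → 250 → 200.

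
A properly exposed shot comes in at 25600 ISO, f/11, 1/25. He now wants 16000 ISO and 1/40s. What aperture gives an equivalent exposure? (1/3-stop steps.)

f/7.1

ISO: 25600 → 20000 → 16000 — 2/3 stop dropped (darker).
Shutter speed: 1/25 → 1/30 → 1/40 — 2/3 stop shorter (darker).
Net change so far: 1 1/3 stops darker. Offset with the aperture: f/11 → f/10 → f/9 → f/8 → f/7.1.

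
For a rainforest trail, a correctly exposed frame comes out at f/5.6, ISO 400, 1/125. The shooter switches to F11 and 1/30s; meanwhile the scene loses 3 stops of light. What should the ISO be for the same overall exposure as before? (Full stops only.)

Scene light: 3 stops darker.
Aperture: f/5.6 → f/8 → f/11 — 2 stops smaller aperture (darker).
Shutter speed: 1/125 → 1/60 → 1/30 — 2 stops longer (brighter).
Net so far: 3 stops darker. ISO: 400 → 800 → 1600 → 3200.

ISO 3200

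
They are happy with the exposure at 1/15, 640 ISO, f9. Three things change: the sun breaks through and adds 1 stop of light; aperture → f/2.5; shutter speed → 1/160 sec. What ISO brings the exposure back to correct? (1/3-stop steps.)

ISO 250

Scene light: 1 stop brighter.
Aperture: f/9 → f/8 → f/7.1 → f/6.3 → f/5.6 → f/5 → f/4.5 → f/4 → f/3.5 → f/3.2 → f/2.8 → f/2.5 — 3 2/3 stops larger aperture (brighter).
Shutter speed: 1/15 → 1/20 → 1/25 → 1/30 → 1/40 → 1/50 → 1/60 → 1/80 → 1/100 → 1/125 → 1/160 — 3 1/3 stops shorter (darker).
Net so far: 1 1/3 stops brighter. ISO: 640 → 500 → 400 → 320 → 250.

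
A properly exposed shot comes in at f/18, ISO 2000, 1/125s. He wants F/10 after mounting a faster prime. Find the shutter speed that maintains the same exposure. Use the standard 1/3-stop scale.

Aperture: f/18 → f/16 → f/14 → f/13 → f/11 → f/10 — 1 2/3 stops wider (brighter).
Need 1 2/3 stops darker from the shutter speed: 1/125 → 1/160 → 1/200 → 1/250 → 1/320 → 1/400.

1/400s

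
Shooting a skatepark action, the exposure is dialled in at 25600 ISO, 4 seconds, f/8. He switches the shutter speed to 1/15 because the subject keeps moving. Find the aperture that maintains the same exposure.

f/1.0

Shutter speed: 4 → 2 → 1 → 1/2 → 1/4 → 1/8 → 1/15 — 6 stops faster (darker).
Need 6 stops brighter from the aperture: f/8 → f/5.6 → f/4 → f/2.8 → f/2 → f/1.4 → f/1.0.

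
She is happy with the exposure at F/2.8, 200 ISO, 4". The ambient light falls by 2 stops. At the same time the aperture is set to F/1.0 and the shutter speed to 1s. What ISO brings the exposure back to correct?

Scene light: 2 stops darker.
Aperture: f/2.8 → f/2 → f/1.4 → f/1.0 — 3 stops wider (brighter).
Shutter speed: 4 → 2 → 1 — 2 stops faster (darker).
Net so far: 1 stop darker. ISO: 200 → 400.

ISO 400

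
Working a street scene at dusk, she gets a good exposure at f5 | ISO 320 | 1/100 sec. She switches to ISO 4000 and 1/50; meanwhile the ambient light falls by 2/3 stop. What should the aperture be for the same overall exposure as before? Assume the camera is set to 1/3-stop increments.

f/20

Scene light: 2/3 stop darker.
ISO: 320 → 400 → 500 → 640 → 800 → 1000 → 1250 → 1600 → 2000 → 2500 → 3200 → 4000 — 3 2/3 stops higher (brighter).
Shutter speed: 1/100 → 1/80 → 1/60 → 1/50 — 1 stop longer (brighter).
Net so far: 4 stops brighter. Aperture: f/5 → f/5.6 → f/6.3 → f/7.1 → f/8 → f/9 → f/10 → f/11 → f/13 → f/14 → f/16 → f/18 → f/20.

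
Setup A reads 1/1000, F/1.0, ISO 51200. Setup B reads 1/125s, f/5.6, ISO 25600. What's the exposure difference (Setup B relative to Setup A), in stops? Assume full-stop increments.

Aperture: f/1.0 → f/1.4 → f/2 → f/2.8 → f/4 → f/5.6 — 5 stops narrower (darker).
Shutter speed: 1/1000 → 1/500 → 1/250 → 1/125 — 3 stops slower (brighter).
ISO: 51200 → 25600 — 1 stop dropped (darker).
Net: −5 +3 −1 = −3 stops.

3 stops darker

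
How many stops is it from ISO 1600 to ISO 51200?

5 stops

1600 → 3200 → 6400 → 12800 → 25600 → 51200 — count the steps: 5 stops.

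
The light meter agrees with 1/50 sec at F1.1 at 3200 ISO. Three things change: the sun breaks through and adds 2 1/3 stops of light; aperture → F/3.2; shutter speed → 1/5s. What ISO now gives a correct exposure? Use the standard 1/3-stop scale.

ISO 500

Scene light: 2 1/3 stops brighter.
Aperture: f/1.1 → f/1.2 → f/1.4 → f/1.6 → f/1.8 → f/2 → f/2.2 → f/2.5 → f/2.8 → f/3.2 — 3 stops stopped down (darker).
Shutter speed: 1/50 → 1/40 → 1/30 → 1/25 → 1/20 → 1/15 → 1/13 → 1/10 → 1/8 → 1/6 → 1/5 — 3 1/3 stops slower (brighter).
Net so far: 2 2/3 stops brighter. ISO: 3200 → 2500 → 2000 → 1600 → 1250 → 1000 → 800 → 640 → 500.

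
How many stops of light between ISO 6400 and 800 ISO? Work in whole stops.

6400 → 3200 → 1600 → 800 — count the steps: 3 stops.

3 stops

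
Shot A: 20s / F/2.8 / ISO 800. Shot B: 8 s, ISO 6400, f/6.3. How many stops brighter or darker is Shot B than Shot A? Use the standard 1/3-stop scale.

Aperture: f/2.8 → f/3.2 → f/3.5 → f/4 → f/4.5 → f/5 → f/5.6 → f/6.3 — 2 1/3 stops smaller aperture (darker).
Shutter speed: 20 → 15 → 13 → 10 → 8 — 1 1/3 stops faster (darker).
ISO: 800 → 1000 → 1250 → 1600 → 2000 → 2500 → 3200 → 4000 → 5000 → 6400 — 3 stops higher (brighter).
Net: −2 1/3 −1 1/3 +3 = −2/3 stops.

2/3 stop darker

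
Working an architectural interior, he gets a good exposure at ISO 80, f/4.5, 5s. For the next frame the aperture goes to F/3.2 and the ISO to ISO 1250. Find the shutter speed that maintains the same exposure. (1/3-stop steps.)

Aperture: f/4.5 → f/4 → f/3.5 → f/3.2 — 1 stop larger aperture (brighter).
ISO: 80 → 100 → 125 → 160 → 200 → 250 → 320 → 400 → 500 → 640 → 800 → 1000 → 1250 — 4 stops raised (brighter).
Net change so far: 5 stops brighter. Offset with the shutter speed: 5 → 4 → 3.2 → 2.5 → 2 → 1.6 → 1.3 → 1 → 0.8 → 0.6 → 0.5 → 0.4 → 0.3 → 1/4 → 1/5 → 1/6.

1/6s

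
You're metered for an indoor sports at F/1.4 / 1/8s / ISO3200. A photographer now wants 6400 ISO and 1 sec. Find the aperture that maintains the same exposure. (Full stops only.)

ISO: 3200 → 6400 — 1 stop raised (brighter).
Shutter speed: 1/8 → 1/4 → 1/2 → 1 — 3 stops longer (brighter).
Net change so far: 4 stops brighter. Offset with the aperture: f/1.4 → f/2 → f/2.8 → f/4 → f/5.6.

f/5.6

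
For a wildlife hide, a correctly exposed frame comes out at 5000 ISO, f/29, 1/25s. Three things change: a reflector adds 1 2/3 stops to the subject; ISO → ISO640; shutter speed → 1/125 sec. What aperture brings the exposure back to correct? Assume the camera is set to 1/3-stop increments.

Scene light: 1 2/3 stops brighter.
ISO: 5000 → 4000 → 3200 → 2500 → 2000 → 1600 → 1250 → 1000 → 800 → 640 — 3 stops dropped (darker).
Shutter speed: 1/25 → 1/30 → 1/40 → 1/50 → 1/60 → 1/80 → 1/100 → 1/125 — 2 1/3 stops faster (darker).
Net so far: 3 2/3 stops darker. Aperture: f/29 → f/25 → f/22 → f/20 → f/18 → f/16 → f/14 → f/13 → f/11 → f/10 → f/9 → f/8.

f/8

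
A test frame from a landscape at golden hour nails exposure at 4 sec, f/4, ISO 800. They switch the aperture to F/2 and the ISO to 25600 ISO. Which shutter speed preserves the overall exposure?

1/30s

Aperture: f/4 → f/2.8 → f/2 — 2 stops wider (brighter).
ISO: 800 → 1600 → 3200 → 6400 → 12800 → 25600 — 5 stops raised (brighter).
Net change so far: 7 stops brighter. Offset with the shutter speed: 4 → 2 → 1 → 1/2 → 1/4 → 1/8 → 1/15 → 1/30.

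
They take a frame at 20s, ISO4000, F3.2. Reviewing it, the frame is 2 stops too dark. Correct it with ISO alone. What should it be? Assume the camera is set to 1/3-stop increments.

ISO 16000

Underexposed by 2 stops → need 2 stops brighter.
ISO: 4000 → 5000 → 6400 → 8000 → 10000 → 12800 → 16000.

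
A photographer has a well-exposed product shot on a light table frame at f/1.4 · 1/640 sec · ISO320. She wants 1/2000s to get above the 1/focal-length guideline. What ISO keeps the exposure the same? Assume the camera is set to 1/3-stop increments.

Shutter speed: 1/640 → 1/800 → 1/1000 → 1/1250 → 1/1600 → 1/2000 — 1 2/3 stops shorter (darker).
Need 1 2/3 stops brighter from the ISO: 320 → 400 → 500 → 640 → 800 → 1000.

ISO 1000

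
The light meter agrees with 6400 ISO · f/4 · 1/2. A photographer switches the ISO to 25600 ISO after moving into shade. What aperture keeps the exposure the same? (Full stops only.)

ISO: 6400 → 12800 → 25600 — 2 stops higher (brighter).
Need 2 stops darker from the aperture: f/4 → f/5.6 → f/8.

f/8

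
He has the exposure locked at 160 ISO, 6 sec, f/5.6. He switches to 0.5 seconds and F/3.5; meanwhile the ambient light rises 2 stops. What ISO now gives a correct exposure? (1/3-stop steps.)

Scene light: 2 stops brighter.
Shutter speed: 6 → 5 → 4 → 3.2 → 2.5 → 2 → 1.6 → 1.3 → 1 → 0.8 → 0.6 → 0.5 — 3 2/3 stops shorter (darker).
Aperture: f/5.6 → f/5 → f/4.5 → f/4 → f/3.5 — 1 1/3 stops larger aperture (brighter).
Net so far: 1/3 stop darker. ISO: 160 → 200.

ISO 200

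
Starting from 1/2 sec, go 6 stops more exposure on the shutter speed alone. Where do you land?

Shutter speed: 1/2 → 1 → 2 → 4 → 8 → 15 → 30 — 6 stops slower (brighter).

30 s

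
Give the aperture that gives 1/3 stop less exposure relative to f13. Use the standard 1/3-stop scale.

f/14

Aperture: f/13 → f/14 — 1/3 stop stopped down (darker).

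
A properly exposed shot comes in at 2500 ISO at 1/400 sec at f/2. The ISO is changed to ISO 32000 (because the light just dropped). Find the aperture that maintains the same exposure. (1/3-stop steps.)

ISO: 2500 → 3200 → 4000 → 5000 → 6400 → 8000 → 10000 → 12800 → 16000 → 20000 → 25600 → 32000 — 3 2/3 stops raised (brighter).
Need 3 2/3 stops darker from the aperture: f/2 → f/2.2 → f/2.5 → f/2.8 → f/3.2 → f/3.5 → f/4 → f/4.5 → f/5 → f/5.6 → f/6.3 → f/7.1.

f/7.1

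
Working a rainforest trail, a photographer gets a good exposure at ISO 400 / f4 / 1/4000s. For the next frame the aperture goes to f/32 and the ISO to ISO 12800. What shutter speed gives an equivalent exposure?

1/2000s

Aperture: f/4 → f/5.6 → f/8 → f/11 → f/16 → f/22 → f/32 — 6 stops smaller aperture (darker).
ISO: 400 → 800 → 1600 → 3200 → 6400 → 12800 — 5 stops higher (brighter).
Net change so far: 1 stop darker. Offset with the shutter speed: 1/4000 → 1/2000.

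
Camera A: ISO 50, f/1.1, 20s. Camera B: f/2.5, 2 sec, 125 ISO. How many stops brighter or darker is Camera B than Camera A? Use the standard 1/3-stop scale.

4 1/3 stops darker

Aperture: f/1.1 → f/1.2 → f/1.4 → f/1.6 → f/1.8 → f/2 → f/2.2 → f/2.5 — 2 1/3 stops smaller aperture (darker).
Shutter speed: 20 → 15 → 13 → 10 → 8 → 6 → 5 → 4 → 3.2 → 2.5 → 2 — 3 1/3 stops faster (darker).
ISO: 50 → 64 → 80 → 100 → 125 — 1 1/3 stops raised (brighter).
Net: −2 1/3 −3 1/3 +1 1/3 = −4 1/3 stops.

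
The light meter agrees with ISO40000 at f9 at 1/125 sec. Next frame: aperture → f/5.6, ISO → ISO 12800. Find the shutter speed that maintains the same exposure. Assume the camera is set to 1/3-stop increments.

1/100s

Aperture: f/9 → f/8 → f/7.1 → f/6.3 → f/5.6 — 1 1/3 stops opened up (brighter).
ISO: 40000 → 32000 → 25600 → 20000 → 16000 → 12800 — 1 2/3 stops dropped (darker).
Net change so far: 1/3 stop darker. Offset with the shutter speed: 1/125 → 1/100.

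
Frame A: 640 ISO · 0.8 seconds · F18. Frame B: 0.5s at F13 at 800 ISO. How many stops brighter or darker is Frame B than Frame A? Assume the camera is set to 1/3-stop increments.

2/3 stop brighter

Aperture: f/18 → f/16 → f/14 → f/13 — 1 stop larger aperture (brighter).
Shutter speed: 0.8 → 0.6 → 0.5 — 2/3 stop faster (darker).
ISO: 640 → 800 — 1/3 stop higher (brighter).
Net: +1 −2/3 +1/3 = +2/3 stops.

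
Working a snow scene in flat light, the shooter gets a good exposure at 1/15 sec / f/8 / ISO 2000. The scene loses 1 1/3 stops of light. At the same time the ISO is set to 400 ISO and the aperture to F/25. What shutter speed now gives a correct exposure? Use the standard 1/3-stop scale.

8 s

Scene light: 1 1/3 stops darker.
ISO: 2000 → 1600 → 1250 → 1000 → 800 → 640 → 500 → 400 — 2 1/3 stops lower (darker).
Aperture: f/8 → f/9 → f/10 → f/11 → f/13 → f/14 → f/16 → f/18 → f/20 → f/22 → f/25 — 3 1/3 stops smaller aperture (darker).
Net so far: 7 stops darker. Shutter speed: 1/15 → 1/13 → 1/10 → 1/8 → 1/6 → 1/5 → 1/4 → 0.3 → 0.4 → 0.5 → 0.6 → 0.8 → 1 → 1.3 → 1.6 → 2 → 2.5 → 3.2 → 4 → 5 → 6 → 8.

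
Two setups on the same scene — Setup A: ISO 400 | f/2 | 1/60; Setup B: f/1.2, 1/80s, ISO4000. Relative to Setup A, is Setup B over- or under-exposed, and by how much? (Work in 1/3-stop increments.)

4 1/3 stops brighter

Aperture: f/2 → f/1.8 → f/1.6 → f/1.4 → f/1.2 — 1 1/3 stops larger aperture (brighter).
Shutter speed: 1/60 → 1/80 — 1/3 stop shorter (darker).
ISO: 400 → 500 → 640 → 800 → 1000 → 1250 → 1600 → 2000 → 2500 → 3200 → 4000 — 3 1/3 stops higher (brighter).
Net: +1 1/3 −1/3 +3 1/3 = +4 1/3 stops.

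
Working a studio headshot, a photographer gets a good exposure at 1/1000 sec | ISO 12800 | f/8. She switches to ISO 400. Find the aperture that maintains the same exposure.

f/1.4

ISO: 12800 → 6400 → 3200 → 1600 → 800 → 400 — 5 stops dropped (darker).
Need 5 stops brighter from the aperture: f/8 → f/5.6 → f/4 → f/2.8 → f/2 → f/1.4.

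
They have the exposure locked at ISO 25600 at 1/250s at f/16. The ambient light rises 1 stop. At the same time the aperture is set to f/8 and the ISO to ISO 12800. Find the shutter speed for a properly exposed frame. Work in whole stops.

Scene light: 1 stop brighter.
Aperture: f/16 → f/11 → f/8 — 2 stops wider (brighter).
ISO: 25600 → 12800 — 1 stop dropped (darker).
Net so far: 2 stops brighter. Shutter speed: 1/250 → 1/500 → 1/1000.

1/1000s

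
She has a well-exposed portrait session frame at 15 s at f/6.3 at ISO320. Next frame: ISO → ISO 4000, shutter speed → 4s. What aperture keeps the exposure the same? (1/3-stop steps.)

f/11

ISO: 320 → 400 → 500 → 640 → 800 → 1000 → 1250 → 1600 → 2000 → 2500 → 3200 → 4000 — 3 2/3 stops higher (brighter).
Shutter speed: 15 → 13 → 10 → 8 → 6 → 5 → 4 — 2 stops shorter (darker).
Net change so far: 1 2/3 stops brighter. Offset with the aperture: f/6.3 → f/7.1 → f/8 → f/9 → f/10 → f/11.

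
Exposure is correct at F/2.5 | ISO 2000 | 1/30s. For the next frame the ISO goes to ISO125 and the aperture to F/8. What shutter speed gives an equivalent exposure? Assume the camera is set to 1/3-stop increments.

5 s

ISO: 2000 → 1600 → 1250 → 1000 → 800 → 640 → 500 → 400 → 320 → 250 → 200 → 160 → 125 — 4 stops dropped (darker).
Aperture: f/2.5 → f/2.8 → f/3.2 → f/3.5 → f/4 → f/4.5 → f/5 → f/5.6 → f/6.3 → f/7.1 → f/8 — 3 1/3 stops narrower (darker).
Net change so far: 7 1/3 stops darker. Offset with the shutter speed: 1/30 → 1/25 → 1/20 → 1/15 → 1/13 → 1/10 → 1/8 → 1/6 → 1/5 → 1/4 → 0.3 → 0.4 → 0.5 → 0.6 → 0.8 → 1 → 1.3 → 1.6 → 2 → 2.5 → 3.2 → 4 → 5.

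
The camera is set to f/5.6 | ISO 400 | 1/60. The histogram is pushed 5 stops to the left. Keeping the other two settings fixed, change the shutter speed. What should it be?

1/2s

Underexposed by 5 stops → need 5 stops brighter.
Shutter speed: 1/60 → 1/30 → 1/15 → 1/8 → 1/4 → 1/2.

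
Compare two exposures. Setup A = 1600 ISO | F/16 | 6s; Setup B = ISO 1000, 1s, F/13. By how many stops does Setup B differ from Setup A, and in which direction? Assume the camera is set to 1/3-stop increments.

2 2/3 stops darker

Aperture: f/16 → f/14 → f/13 — 2/3 stop opened up (brighter).
Shutter speed: 6 → 5 → 4 → 3.2 → 2.5 → 2 → 1.6 → 1.3 → 1 — 2 2/3 stops shorter (darker).
ISO: 1600 → 1250 → 1000 — 2/3 stop lower (darker).
Net: +2/3 −2 2/3 −2/3 = −2 2/3 stops.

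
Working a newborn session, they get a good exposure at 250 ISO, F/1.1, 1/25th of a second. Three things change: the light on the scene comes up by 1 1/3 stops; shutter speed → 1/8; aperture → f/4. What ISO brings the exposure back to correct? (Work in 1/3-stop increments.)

ISO 400

Scene light: 1 1/3 stops brighter.
Shutter speed: 1/25 → 1/20 → 1/15 → 1/13 → 1/10 → 1/8 — 1 2/3 stops longer (brighter).
Aperture: f/1.1 → f/1.2 → f/1.4 → f/1.6 → f/1.8 → f/2 → f/2.2 → f/2.5 → f/2.8 → f/3.2 → f/3.5 → f/4 — 3 2/3 stops stopped down (darker).
Net so far: 2/3 stop darker. ISO: 250 → 320 → 400.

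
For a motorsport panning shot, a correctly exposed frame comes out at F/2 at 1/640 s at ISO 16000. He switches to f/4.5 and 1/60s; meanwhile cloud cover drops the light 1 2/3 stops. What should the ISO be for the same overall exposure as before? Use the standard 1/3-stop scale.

Scene light: 1 2/3 stops darker.
Aperture: f/2 → f/2.2 → f/2.5 → f/2.8 → f/3.2 → f/3.5 → f/4 → f/4.5 — 2 1/3 stops stopped down (darker).
Shutter speed: 1/640 → 1/500 → 1/400 → 1/320 → 1/250 → 1/200 → 1/160 → 1/125 → 1/100 → 1/80 → 1/60 — 3 1/3 stops slower (brighter).
Net so far: 2/3 stop darker. ISO: 16000 → 20000 → 25600.

ISO 25600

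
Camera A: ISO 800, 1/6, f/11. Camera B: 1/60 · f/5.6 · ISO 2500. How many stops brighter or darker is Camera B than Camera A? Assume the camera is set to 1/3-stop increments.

1/3 stop brighter

Aperture: f/11 → f/10 → f/9 → f/8 → f/7.1 → f/6.3 → f/5.6 — 2 stops larger aperture (brighter).
Shutter speed: 1/6 → 1/8 → 1/10 → 1/13 → 1/15 → 1/20 → 1/25 → 1/30 → 1/40 → 1/50 → 1/60 — 3 1/3 stops shorter (darker).
ISO: 800 → 1000 → 1250 → 1600 → 2000 → 2500 — 1 2/3 stops higher (brighter).
Net: +2 −3 1/3 +1 2/3 = +1/3 stops.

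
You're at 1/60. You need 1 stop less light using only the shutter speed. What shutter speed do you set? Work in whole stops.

Shutter speed: 1/60 → 1/125 — 1 stop shorter (darker).

1/125s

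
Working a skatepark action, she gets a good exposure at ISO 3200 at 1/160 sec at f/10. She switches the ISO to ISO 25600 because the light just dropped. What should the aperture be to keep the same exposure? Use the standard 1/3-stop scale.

f/29

ISO: 3200 → 4000 → 5000 → 6400 → 8000 → 10000 → 12800 → 16000 → 20000 → 25600 — 3 stops raised (brighter).
Need 3 stops darker from the aperture: f/10 → f/11 → f/13 → f/14 → f/16 → f/18 → f/20 → f/22 → f/25 → f/29.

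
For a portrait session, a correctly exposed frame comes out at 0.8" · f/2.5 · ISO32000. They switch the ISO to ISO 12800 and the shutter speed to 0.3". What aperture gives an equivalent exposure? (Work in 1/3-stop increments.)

ISO: 32000 → 25600 → 20000 → 16000 → 12800 — 1 1/3 stops lower (darker).
Shutter speed: 0.8 → 0.6 → 0.5 → 0.4 → 0.3 — 1 1/3 stops faster (darker).
Net change so far: 2 2/3 stops darker. Offset with the aperture: f/2.5 → f/2.2 → f/2 → f/1.8 → f/1.6 → f/1.4 → f/1.2 → f/1.1 → f/1.0.

f/1.0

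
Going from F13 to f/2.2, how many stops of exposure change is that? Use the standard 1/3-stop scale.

5 stops

f/13 → f/11 → f/10 → f/9 → f/8 → f/7.1 → f/6.3 → f/5.6 → f/5 → f/4.5 → f/4 → f/3.5 → f/3.2 → f/2.8 → f/2.5 → f/2.2 — count the steps: 15 third-stops = 5 stops.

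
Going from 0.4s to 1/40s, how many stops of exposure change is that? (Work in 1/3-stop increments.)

4 stops

0.4 → 0.3 → 1/4 → 1/5 → 1/6 → 1/8 → 1/10 → 1/13 → 1/15 → 1/20 → 1/25 → 1/30 → 1/40 — count the steps: 12 third-stops = 4 stops.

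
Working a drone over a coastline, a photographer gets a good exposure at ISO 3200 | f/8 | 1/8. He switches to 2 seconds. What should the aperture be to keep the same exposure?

Shutter speed: 1/8 → 1/4 → 1/2 → 1 → 2 — 4 stops slower (brighter).
Need 4 stops darker from the aperture: f/8 → f/11 → f/16 → f/22 → f/32.

f/32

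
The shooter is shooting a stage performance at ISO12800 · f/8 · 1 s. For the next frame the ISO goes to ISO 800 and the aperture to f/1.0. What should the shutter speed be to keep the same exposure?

ISO: 12800 → 6400 → 3200 → 1600 → 800 — 4 stops dropped (darker).
Aperture: f/8 → f/5.6 → f/4 → f/2.8 → f/2 → f/1.4 → f/1.0 — 6 stops wider (brighter).
Net change so far: 2 stops brighter. Offset with the shutter speed: 1 → 1/2 → 1/4.

1/4s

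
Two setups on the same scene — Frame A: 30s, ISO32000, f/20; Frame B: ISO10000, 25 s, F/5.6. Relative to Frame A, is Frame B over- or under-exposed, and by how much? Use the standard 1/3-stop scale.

Aperture: f/20 → f/18 → f/16 → f/14 → f/13 → f/11 → f/10 → f/9 → f/8 → f/7.1 → f/6.3 → f/5.6 — 3 2/3 stops larger aperture (brighter).
Shutter speed: 30 → 25 — 1/3 stop faster (darker).
ISO: 32000 → 25600 → 20000 → 16000 → 12800 → 10000 — 1 2/3 stops dropped (darker).
Net: +3 2/3 −1/3 −1 2/3 = +1 2/3 stops.

1 2/3 stops brighter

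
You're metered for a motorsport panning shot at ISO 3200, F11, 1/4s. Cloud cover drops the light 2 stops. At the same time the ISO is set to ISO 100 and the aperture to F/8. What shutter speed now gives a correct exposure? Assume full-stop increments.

Scene light: 2 stops darker.
ISO: 3200 → 1600 → 800 → 400 → 200 → 100 — 5 stops lower (darker).
Aperture: f/11 → f/8 — 1 stop opened up (brighter).
Net so far: 6 stops darker. Shutter speed: 1/4 → 1/2 → 1 → 2 → 4 → 8 → 15.

15 s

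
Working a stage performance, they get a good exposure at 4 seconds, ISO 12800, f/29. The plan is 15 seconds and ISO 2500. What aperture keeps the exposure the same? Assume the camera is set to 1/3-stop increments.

Shutter speed: 4 → 5 → 6 → 8 → 10 → 13 → 15 — 2 stops longer (brighter).
ISO: 12800 → 10000 → 8000 → 6400 → 5000 → 4000 → 3200 → 2500 — 2 1/3 stops lower (darker).
Net change so far: 1/3 stop darker. Offset with the aperture: f/29 → f/25.

f/25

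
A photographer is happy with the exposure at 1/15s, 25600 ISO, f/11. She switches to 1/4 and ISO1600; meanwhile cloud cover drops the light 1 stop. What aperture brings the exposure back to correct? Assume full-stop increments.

f/4

Scene light: 1 stop darker.
Shutter speed: 1/15 → 1/8 → 1/4 — 2 stops longer (brighter).
ISO: 25600 → 12800 → 6400 → 3200 → 1600 — 4 stops dropped (darker).
Net so far: 3 stops darker. Aperture: f/11 → f/8 → f/5.6 → f/4.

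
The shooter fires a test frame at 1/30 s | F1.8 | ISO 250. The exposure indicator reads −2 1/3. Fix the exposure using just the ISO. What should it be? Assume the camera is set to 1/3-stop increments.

Underexposed by 2 1/3 stops → need 2 1/3 stops brighter.
ISO: 250 → 320 → 400 → 500 → 640 → 800 → 1000 → 1250.

ISO 1250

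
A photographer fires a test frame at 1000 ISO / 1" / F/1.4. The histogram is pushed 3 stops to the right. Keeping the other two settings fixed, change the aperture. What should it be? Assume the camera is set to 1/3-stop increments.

Overexposed by 3 stops → need 3 stops darker.
Aperture: f/1.4 → f/1.6 → f/1.8 → f/2 → f/2.2 → f/2.5 → f/2.8 → f/3.2 → f/3.5 → f/4.

f/4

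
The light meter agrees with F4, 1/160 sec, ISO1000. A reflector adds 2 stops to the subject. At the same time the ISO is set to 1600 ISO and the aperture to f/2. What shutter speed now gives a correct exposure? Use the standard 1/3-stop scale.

1/4000s

Scene light: 2 stops brighter.
ISO: 1000 → 1250 → 1600 — 2/3 stop raised (brighter).
Aperture: f/4 → f/3.5 → f/3.2 → f/2.8 → f/2.5 → f/2.2 → f/2 — 2 stops larger aperture (brighter).
Net so far: 4 2/3 stops brighter. Shutter speed: 1/160 → 1/200 → 1/250 → 1/320 → 1/400 → 1/500 → 1/640 → 1/800 → 1/1000 → 1/1250 → 1/1600 → 1/2000 → 1/2500 → 1/3200 → 1/4000.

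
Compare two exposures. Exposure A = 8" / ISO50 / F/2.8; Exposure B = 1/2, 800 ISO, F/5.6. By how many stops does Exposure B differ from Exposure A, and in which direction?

Aperture: f/2.8 → f/4 → f/5.6 — 2 stops narrower (darker).
Shutter speed: 8 → 4 → 2 → 1 → 1/2 — 4 stops shorter (darker).
ISO: 50 → 100 → 200 → 400 → 800 — 4 stops higher (brighter).
Net: −2 −4 +4 = −2 stops.

2 stops darker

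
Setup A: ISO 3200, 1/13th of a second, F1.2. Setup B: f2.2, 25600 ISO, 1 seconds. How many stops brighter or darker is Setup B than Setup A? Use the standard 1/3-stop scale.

Aperture: f/1.2 → f/1.4 → f/1.6 → f/1.8 → f/2 → f/2.2 — 1 2/3 stops stopped down (darker).
Shutter speed: 1/13 → 1/10 → 1/8 → 1/6 → 1/5 → 1/4 → 0.3 → 0.4 → 0.5 → 0.6 → 0.8 → 1 — 3 2/3 stops longer (brighter).
ISO: 3200 → 4000 → 5000 → 6400 → 8000 → 10000 → 12800 → 16000 → 20000 → 25600 — 3 stops raised (brighter).
Net: −1 2/3 +3 2/3 +3 = +5 stops.

5 stops brighter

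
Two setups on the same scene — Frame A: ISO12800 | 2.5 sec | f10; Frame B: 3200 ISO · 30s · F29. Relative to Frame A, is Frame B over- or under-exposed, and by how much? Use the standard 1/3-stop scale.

1 1/3 stops darker

Aperture: f/10 → f/11 → f/13 → f/14 → f/16 → f/18 → f/20 → f/22 → f/25 → f/29 — 3 stops narrower (darker).
Shutter speed: 2.5 → 3.2 → 4 → 5 → 6 → 8 → 10 → 13 → 15 → 20 → 25 → 30 — 3 2/3 stops longer (brighter).
ISO: 12800 → 10000 → 8000 → 6400 → 5000 → 4000 → 3200 — 2 stops lower (darker).
Net: −3 +3 2/3 −2 = −1 1/3 stops.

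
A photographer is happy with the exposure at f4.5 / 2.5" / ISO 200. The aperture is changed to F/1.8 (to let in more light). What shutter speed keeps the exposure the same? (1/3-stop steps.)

Aperture: f/4.5 → f/4 → f/3.5 → f/3.2 → f/2.8 → f/2.5 → f/2.2 → f/2 → f/1.8 — 2 2/3 stops wider (brighter).
Need 2 2/3 stops darker from the shutter speed: 2.5 → 2 → 1.6 → 1.3 → 1 → 0.8 → 0.6 → 0.5 → 0.4.

0.4 s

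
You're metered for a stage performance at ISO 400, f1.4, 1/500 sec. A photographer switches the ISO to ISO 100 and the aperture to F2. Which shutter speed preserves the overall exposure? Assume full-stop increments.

ISO: 400 → 200 → 100 — 2 stops dropped (darker).
Aperture: f/1.4 → f/2 — 1 stop smaller aperture (darker).
Net change so far: 3 stops darker. Offset with the shutter speed: 1/500 → 1/250 → 1/125 → 1/60.

1/60s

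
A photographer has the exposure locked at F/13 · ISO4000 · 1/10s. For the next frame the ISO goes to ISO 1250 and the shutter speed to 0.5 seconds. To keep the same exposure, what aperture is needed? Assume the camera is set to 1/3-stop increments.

f/16

ISO: 4000 → 3200 → 2500 → 2000 → 1600 → 1250 — 1 2/3 stops dropped (darker).
Shutter speed: 1/10 → 1/8 → 1/6 → 1/5 → 1/4 → 0.3 → 0.4 → 0.5 — 2 1/3 stops slower (brighter).
Net change so far: 2/3 stop brighter. Offset with the aperture: f/13 → f/14 → f/16.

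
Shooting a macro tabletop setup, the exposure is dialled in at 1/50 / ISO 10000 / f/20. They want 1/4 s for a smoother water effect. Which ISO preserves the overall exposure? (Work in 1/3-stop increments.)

Shutter speed: 1/50 → 1/40 → 1/30 → 1/25 → 1/20 → 1/15 → 1/13 → 1/10 → 1/8 → 1/6 → 1/5 → 1/4 — 3 2/3 stops slower (brighter).
Need 3 2/3 stops darker from the ISO: 10000 → 8000 → 6400 → 5000 → 4000 → 3200 → 2500 → 2000 → 1600 → 1250 → 1000 → 800.

ISO 800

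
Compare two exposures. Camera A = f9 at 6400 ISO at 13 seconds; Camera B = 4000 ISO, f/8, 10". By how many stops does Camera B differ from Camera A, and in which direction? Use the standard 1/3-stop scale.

Aperture: f/9 → f/8 — 1/3 stop larger aperture (brighter).
Shutter speed: 13 → 10 — 1/3 stop shorter (darker).
ISO: 6400 → 5000 → 4000 — 2/3 stop dropped (darker).
Net: +1/3 −1/3 −2/3 = −2/3 stops.

2/3 stop darker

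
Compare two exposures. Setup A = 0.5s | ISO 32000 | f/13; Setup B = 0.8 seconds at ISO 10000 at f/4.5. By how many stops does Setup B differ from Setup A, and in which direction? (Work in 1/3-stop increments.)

2 stops brighter

Aperture: f/13 → f/11 → f/10 → f/9 → f/8 → f/7.1 → f/6.3 → f/5.6 → f/5 → f/4.5 — 3 stops larger aperture (brighter).
Shutter speed: 0.5 → 0.6 → 0.8 — 2/3 stop longer (brighter).
ISO: 32000 → 25600 → 20000 → 16000 → 12800 → 10000 — 1 2/3 stops dropped (darker).
Net: +3 +2/3 −1 2/3 = +2 stops.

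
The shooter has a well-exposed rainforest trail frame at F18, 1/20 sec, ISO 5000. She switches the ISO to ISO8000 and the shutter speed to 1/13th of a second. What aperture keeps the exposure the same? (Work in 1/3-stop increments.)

ISO: 5000 → 6400 → 8000 — 2/3 stop raised (brighter).
Shutter speed: 1/20 → 1/15 → 1/13 — 2/3 stop slower (brighter).
Net change so far: 1 1/3 stops brighter. Offset with the aperture: f/18 → f/20 → f/22 → f/25 → f/29.

f/29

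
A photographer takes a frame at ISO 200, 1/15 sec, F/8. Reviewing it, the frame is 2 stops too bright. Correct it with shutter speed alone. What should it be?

Overexposed by 2 stops → need 2 stops darker.
Shutter speed: 1/15 → 1/30 → 1/60.

1/60s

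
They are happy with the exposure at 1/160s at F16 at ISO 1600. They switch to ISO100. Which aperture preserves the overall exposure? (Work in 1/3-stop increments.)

ISO: 1600 → 1250 → 1000 → 800 → 640 → 500 → 400 → 320 → 250 → 200 → 160 → 125 → 100 — 4 stops dropped (darker).
Need 4 stops brighter from the aperture: f/16 → f/14 → f/13 → f/11 → f/10 → f/9 → f/8 → f/7.1 → f/6.3 → f/5.6 → f/5 → f/4.5 → f/4.

f/4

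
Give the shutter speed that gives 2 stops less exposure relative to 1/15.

1/60s

Shutter speed: 1/15 → 1/30 → 1/60 — 2 stops faster (darker).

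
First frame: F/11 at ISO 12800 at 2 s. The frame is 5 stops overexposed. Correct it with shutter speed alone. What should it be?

1/15s

Overexposed by 5 stops → need 5 stops darker.
Shutter speed: 2 → 1 → 1/2 → 1/4 → 1/8 → 1/15.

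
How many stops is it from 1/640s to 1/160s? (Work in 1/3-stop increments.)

2 stops

1/640 → 1/500 → 1/400 → 1/320 → 1/250 → 1/200 → 1/160 — count the steps: 6 third-stops = 2 stops.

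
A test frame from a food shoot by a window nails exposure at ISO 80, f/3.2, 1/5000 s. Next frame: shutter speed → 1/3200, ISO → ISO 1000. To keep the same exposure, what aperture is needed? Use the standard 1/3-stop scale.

Shutter speed: 1/5000 → 1/4000 → 1/3200 — 2/3 stop longer (brighter).
ISO: 80 → 100 → 125 → 160 → 200 → 250 → 320 → 400 → 500 → 640 → 800 → 1000 — 3 2/3 stops raised (brighter).
Net change so far: 4 1/3 stops brighter. Offset with the aperture: f/3.2 → f/3.5 → f/4 → f/4.5 → f/5 → f/5.6 → f/6.3 → f/7.1 → f/8 → f/9 → f/10 → f/11 → f/13 → f/14.

f/14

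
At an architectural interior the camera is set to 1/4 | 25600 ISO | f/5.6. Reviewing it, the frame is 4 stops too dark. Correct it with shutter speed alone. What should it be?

Underexposed by 4 stops → need 4 stops brighter.
Shutter speed: 1/4 → 1/2 → 1 → 2 → 4.

4 s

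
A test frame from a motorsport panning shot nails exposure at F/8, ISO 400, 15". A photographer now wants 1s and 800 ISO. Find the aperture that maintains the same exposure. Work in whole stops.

Shutter speed: 15 → 8 → 4 → 2 → 1 — 4 stops shorter (darker).
ISO: 400 → 800 — 1 stop higher (brighter).
Net change so far: 3 stops darker. Offset with the aperture: f/8 → f/5.6 → f/4 → f/2.8.

f/2.8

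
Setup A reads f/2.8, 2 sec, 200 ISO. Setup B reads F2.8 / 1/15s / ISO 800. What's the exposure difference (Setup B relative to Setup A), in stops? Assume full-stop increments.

3 stops darker

Aperture: unchanged.
Shutter speed: 2 → 1 → 1/2 → 1/4 → 1/8 → 1/15 — 5 stops faster (darker).
ISO: 200 → 400 → 800 — 2 stops raised (brighter).
Net: −5 +2 = −3 stops.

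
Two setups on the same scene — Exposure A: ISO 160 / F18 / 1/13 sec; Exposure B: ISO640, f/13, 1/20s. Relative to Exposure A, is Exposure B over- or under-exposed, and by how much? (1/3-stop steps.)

Aperture: f/18 → f/16 → f/14 → f/13 — 1 stop wider (brighter).
Shutter speed: 1/13 → 1/15 → 1/20 — 2/3 stop shorter (darker).
ISO: 160 → 200 → 250 → 320 → 400 → 500 → 640 — 2 stops higher (brighter).
Net: +1 −2/3 +2 = +2 1/3 stops.

2 1/3 stops brighter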